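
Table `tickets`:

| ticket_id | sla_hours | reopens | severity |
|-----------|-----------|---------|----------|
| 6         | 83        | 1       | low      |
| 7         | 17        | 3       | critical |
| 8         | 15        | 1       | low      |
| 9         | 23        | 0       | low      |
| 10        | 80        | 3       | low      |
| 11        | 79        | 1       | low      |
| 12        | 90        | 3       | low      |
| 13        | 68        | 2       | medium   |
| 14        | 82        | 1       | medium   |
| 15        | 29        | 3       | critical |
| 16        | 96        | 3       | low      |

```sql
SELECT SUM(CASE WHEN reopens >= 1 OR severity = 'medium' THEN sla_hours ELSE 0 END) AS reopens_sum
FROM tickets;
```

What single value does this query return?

ticket_id=6: ✓ → 83
ticket_id=7: ✓ → 17
ticket_id=8: ✓ → 15
ticket_id=9: ✗
ticket_id=10: ✓ → 80
ticket_id=11: ✓ → 79
ticket_id=12: ✓ → 90
ticket_id=13: ✓ → 68
ticket_id=14: ✓ → 82
ticket_id=15: ✓ → 29
ticket_id=16: ✓ → 96
reopens_sum = 83 + 17 + 15 + 80 + 79 + 90 + 68 + 82 + 29 + 96 = 639

639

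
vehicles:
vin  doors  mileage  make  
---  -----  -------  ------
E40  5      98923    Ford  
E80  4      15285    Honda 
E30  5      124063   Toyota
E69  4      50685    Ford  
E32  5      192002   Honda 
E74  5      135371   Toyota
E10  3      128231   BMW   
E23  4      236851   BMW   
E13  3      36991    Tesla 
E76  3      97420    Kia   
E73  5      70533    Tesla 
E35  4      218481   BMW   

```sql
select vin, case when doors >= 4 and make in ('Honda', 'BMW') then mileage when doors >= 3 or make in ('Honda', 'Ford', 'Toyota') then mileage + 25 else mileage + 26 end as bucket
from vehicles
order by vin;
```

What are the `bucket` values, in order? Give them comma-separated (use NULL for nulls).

vin=E10: doors >= 3 or make in ('Honda', 'Ford', 'Toyota') → 128256
vin=E13: doors >= 3 or make in ('Honda', 'Ford', 'Toyota') → 37016
vin=E23: doors >= 4 and make in ('Honda', 'BMW') → 236851
vin=E30: doors >= 3 or make in ('Honda', 'Ford', 'Toyota') → 124088
vin=E32: doors >= 4 and make in ('Honda', 'BMW') → 192002
vin=E35: doors >= 4 and make in ('Honda', 'BMW') → 218481
vin=E40: doors >= 3 or make in ('Honda', 'Ford', 'Toyota') → 98948
vin=E69: doors >= 3 or make in ('Honda', 'Ford', 'Toyota') → 50710
vin=E73: doors >= 3 or make in ('Honda', 'Ford', 'Toyota') → 70558
vin=E74: doors >= 3 or make in ('Honda', 'Ford', 'Toyota') → 135396
vin=E76: doors >= 3 or make in ('Honda', 'Ford', 'Toyota') → 97445
vin=E80: doors >= 4 and make in ('Honda', 'BMW') → 15285

128256, 37016, 236851, 124088, 192002, 218481, 98948, 50710, 70558, 135396, 97445, 15285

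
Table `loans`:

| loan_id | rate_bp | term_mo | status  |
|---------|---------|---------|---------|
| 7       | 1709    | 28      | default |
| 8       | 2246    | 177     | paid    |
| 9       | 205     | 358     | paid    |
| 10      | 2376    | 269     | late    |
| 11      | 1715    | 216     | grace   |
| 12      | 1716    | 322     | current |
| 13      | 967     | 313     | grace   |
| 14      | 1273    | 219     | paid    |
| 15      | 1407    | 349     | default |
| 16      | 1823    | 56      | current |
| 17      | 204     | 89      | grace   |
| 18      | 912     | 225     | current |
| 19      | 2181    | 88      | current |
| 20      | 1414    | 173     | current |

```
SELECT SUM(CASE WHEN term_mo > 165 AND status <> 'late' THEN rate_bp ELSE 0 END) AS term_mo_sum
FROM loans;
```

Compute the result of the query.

11855

loan_id=7: ✗
loan_id=8: ✓ → 2246
loan_id=9: ✓ → 205
loan_id=10: ✗
loan_id=11: ✓ → 1715
loan_id=12: ✓ → 1716
loan_id=13: ✓ → 967
loan_id=14: ✓ → 1273
loan_id=15: ✓ → 1407
loan_id=16: ✗
loan_id=17: ✗
loan_id=18: ✓ → 912
loan_id=19: ✗
loan_id=20: ✓ → 1414
term_mo_sum = 2246 + 205 + 1715 + 1716 + 967 + 1273 + 1407 + 912 + 1414 = 11855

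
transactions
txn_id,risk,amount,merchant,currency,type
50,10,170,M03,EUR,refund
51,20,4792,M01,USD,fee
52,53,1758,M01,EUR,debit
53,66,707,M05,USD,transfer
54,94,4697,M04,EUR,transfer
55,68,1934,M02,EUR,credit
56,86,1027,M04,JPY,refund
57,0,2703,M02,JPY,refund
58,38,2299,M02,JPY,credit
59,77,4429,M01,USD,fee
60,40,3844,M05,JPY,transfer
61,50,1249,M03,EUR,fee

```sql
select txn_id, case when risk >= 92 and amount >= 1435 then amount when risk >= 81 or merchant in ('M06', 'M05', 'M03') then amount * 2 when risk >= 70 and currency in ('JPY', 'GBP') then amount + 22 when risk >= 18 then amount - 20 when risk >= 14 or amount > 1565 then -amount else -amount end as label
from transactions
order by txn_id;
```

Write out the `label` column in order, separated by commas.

340, 4772, 1738, 1414, 4697, 1914, 2054, -2703, 2279, 4409, 7688, 2498

txn_id=50: risk >= 81 or merchant in ('M06', 'M05', 'M03') → 340
txn_id=51: risk >= 18 → 4772
txn_id=52: risk >= 18 → 1738
txn_id=53: risk >= 81 or merchant in ('M06', 'M05', 'M03') → 1414
txn_id=54: risk >= 92 and amount >= 1435 → 4697
txn_id=55: risk >= 18 → 1914
txn_id=56: risk >= 81 or merchant in ('M06', 'M05', 'M03') → 2054
txn_id=57: risk >= 14 or amount > 1565 → -2703
txn_id=58: risk >= 18 → 2279
txn_id=59: risk >= 18 → 4409
txn_id=60: risk >= 81 or merchant in ('M06', 'M05', 'M03') → 7688
txn_id=61: risk >= 81 or merchant in ('M06', 'M05', 'M03') → 2498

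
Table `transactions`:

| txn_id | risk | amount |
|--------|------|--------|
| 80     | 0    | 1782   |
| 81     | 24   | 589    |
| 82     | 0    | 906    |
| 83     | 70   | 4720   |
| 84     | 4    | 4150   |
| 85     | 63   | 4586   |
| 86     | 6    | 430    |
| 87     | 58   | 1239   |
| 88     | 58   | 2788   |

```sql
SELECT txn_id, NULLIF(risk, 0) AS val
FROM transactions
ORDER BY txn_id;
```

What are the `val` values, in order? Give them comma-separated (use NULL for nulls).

txn_id=80: risk=0 vs 0: equal → NULL
txn_id=81: risk=24 vs 0: differ → 24
txn_id=82: risk=0 vs 0: equal → NULL
txn_id=83: risk=70 vs 0: differ → 70
txn_id=84: risk=4 vs 0: differ → 4
txn_id=85: risk=63 vs 0: differ → 63
txn_id=86: risk=6 vs 0: differ → 6
txn_id=87: risk=58 vs 0: differ → 58
txn_id=88: risk=58 vs 0: differ → 58

NULL, 24, NULL, 70, 4, 63, 6, 58, 58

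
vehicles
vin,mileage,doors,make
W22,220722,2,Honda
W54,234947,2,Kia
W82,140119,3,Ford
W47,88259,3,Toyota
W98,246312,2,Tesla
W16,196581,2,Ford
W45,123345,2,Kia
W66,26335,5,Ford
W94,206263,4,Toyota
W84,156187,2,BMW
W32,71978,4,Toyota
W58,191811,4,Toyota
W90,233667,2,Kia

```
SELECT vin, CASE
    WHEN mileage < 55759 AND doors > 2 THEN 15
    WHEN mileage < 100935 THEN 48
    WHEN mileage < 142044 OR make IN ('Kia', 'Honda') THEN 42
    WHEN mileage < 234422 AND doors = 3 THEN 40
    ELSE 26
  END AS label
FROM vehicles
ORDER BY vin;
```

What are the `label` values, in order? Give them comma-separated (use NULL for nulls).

vin=W16: ELSE → 26
vin=W22: mileage < 142044 OR make IN ('Kia', 'Honda') → 42
vin=W32: mileage < 100935 → 48
vin=W45: mileage < 142044 OR make IN ('Kia', 'Honda') → 42
vin=W47: mileage < 100935 → 48
vin=W54: mileage < 142044 OR make IN ('Kia', 'Honda') → 42
vin=W58: ELSE → 26
vin=W66: mileage < 55759 AND doors > 2 → 15
vin=W82: mileage < 142044 OR make IN ('Kia', 'Honda') → 42
vin=W84: ELSE → 26
vin=W90: mileage < 142044 OR make IN ('Kia', 'Honda') → 42
vin=W94: ELSE → 26
vin=W98: ELSE → 26

26, 42, 48, 42, 48, 42, 26, 15, 42, 26, 42, 26, 26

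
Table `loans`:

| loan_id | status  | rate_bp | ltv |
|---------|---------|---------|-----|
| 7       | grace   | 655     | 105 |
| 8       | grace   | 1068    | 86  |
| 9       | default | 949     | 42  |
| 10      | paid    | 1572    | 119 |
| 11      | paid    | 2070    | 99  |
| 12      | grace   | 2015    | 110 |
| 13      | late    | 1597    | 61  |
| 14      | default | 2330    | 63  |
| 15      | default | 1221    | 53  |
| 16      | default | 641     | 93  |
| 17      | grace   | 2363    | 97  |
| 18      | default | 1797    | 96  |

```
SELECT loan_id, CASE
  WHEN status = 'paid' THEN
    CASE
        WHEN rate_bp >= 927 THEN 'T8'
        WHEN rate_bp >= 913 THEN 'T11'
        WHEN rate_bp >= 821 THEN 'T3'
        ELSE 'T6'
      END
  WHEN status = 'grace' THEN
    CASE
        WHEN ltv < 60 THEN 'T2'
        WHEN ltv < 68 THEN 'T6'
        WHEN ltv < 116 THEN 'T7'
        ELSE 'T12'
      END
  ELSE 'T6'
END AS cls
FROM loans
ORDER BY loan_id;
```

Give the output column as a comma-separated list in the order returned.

loan_id=7: status='grace' → inner[ltv < 116] → T7
loan_id=8: status='grace' → inner[ltv < 116] → T7
loan_id=9: status='default' → outer ELSE → T6
loan_id=10: status='paid' → inner[rate_bp >= 927] → T8
loan_id=11: status='paid' → inner[rate_bp >= 927] → T8
loan_id=12: status='grace' → inner[ltv < 116] → T7
loan_id=13: status='late' → outer ELSE → T6
loan_id=14: status='default' → outer ELSE → T6
loan_id=15: status='default' → outer ELSE → T6
loan_id=16: status='default' → outer ELSE → T6
loan_id=17: status='grace' → inner[ltv < 116] → T7
loan_id=18: status='default' → outer ELSE → T6

T7, T7, T6, T8, T8, T7, T6, T6, T6, T6, T7, T6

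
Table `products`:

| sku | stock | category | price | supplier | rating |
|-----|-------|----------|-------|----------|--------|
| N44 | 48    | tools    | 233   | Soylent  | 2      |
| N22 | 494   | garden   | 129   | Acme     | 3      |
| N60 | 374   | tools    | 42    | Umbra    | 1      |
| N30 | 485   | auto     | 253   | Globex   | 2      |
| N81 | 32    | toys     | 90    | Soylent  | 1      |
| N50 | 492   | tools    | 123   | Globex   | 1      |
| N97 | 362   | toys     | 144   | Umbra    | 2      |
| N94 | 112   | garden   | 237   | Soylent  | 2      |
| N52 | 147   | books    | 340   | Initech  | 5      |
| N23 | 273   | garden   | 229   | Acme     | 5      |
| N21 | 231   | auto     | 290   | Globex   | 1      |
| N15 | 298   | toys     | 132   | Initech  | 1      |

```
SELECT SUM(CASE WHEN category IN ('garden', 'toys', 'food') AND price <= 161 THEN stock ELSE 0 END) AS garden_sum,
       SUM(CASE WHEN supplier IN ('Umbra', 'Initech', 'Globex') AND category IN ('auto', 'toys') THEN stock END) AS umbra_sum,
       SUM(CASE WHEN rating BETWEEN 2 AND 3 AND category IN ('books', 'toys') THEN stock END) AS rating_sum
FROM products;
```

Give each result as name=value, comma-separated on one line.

[garden_sum: category IN ('garden', 'toys', 'food') AND price <= 161]
sku=N44: ✗
sku=N22: ✓ → 494
sku=N60: ✗
sku=N30: ✗
sku=N81: ✓ → 32
sku=N50: ✗
sku=N97: ✓ → 362
sku=N94: ✗
sku=N52: ✗
sku=N23: ✗
sku=N21: ✗
sku=N15: ✓ → 298
garden_sum = 494 + 32 + 362 + 298 = 1186
—
[umbra_sum: supplier IN ('Umbra', 'Initech', 'Globex') AND category IN ('auto', 'toys')]
sku=N44: ✗
sku=N22: ✗
sku=N60: ✗
sku=N30: ✓ → 485
sku=N81: ✗
sku=N50: ✗
sku=N97: ✓ → 362
sku=N94: ✗
sku=N52: ✗
sku=N23: ✗
sku=N21: ✓ → 231
sku=N15: ✓ → 298
umbra_sum = 485 + 362 + 231 + 298 = 1376
—
[rating_sum: rating BETWEEN 2 AND 3 AND category IN ('books', 'toys')]
sku=N44: ✗
sku=N22: ✗
sku=N60: ✗
sku=N30: ✗
sku=N81: ✗
sku=N50: ✗
sku=N97: ✓ → 362
sku=N94: ✗
sku=N52: ✗
sku=N23: ✗
sku=N21: ✗
sku=N15: ✗
rating_sum = 362

garden_sum=1186, umbra_sum=1376, rating_sum=362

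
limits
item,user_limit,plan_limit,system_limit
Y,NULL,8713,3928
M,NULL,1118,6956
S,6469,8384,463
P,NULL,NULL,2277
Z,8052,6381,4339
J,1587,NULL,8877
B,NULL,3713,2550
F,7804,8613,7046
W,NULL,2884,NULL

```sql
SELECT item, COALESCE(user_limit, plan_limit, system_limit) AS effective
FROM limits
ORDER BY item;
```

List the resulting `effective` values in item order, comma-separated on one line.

3713, 7804, 1587, 1118, 2277, 6469, 2884, 8713, 8052

item=B: user_limit=NULL, plan_limit=3713 → 3713
item=F: user_limit=7804 → 7804
item=J: user_limit=1587 → 1587
item=M: user_limit=NULL, plan_limit=1118 → 1118
item=P: user_limit=NULL, plan_limit=NULL, system_limit=2277 → 2277
item=S: user_limit=6469 → 6469
item=W: user_limit=NULL, plan_limit=2884 → 2884
item=Y: user_limit=NULL, plan_limit=8713 → 8713
item=Z: user_limit=8052 → 8052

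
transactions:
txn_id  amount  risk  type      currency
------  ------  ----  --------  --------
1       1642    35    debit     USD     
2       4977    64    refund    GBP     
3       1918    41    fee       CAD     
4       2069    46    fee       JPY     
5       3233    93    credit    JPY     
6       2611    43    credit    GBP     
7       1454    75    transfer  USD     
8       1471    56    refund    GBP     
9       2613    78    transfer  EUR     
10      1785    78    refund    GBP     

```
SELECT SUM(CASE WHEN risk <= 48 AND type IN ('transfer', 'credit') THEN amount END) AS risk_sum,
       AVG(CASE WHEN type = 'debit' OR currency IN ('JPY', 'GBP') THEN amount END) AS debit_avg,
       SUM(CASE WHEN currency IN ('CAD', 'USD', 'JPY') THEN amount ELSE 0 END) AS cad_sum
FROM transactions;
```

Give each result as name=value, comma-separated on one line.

risk_sum=2611, debit_avg=2541.1428571429, cad_sum=10316

[risk_sum: risk <= 48 AND type IN ('transfer', 'credit')]
txn_id=1: ✗
txn_id=2: ✗
txn_id=3: ✗
txn_id=4: ✗
txn_id=5: ✗
txn_id=6: ✓ → 2611
txn_id=7: ✗
txn_id=8: ✗
txn_id=9: ✗
txn_id=10: ✗
risk_sum = 2611
—
[debit_avg: type = 'debit' OR currency IN ('JPY', 'GBP')]
txn_id=1: ✓ → 1642
txn_id=2: ✓ → 4977
txn_id=3: ✗
txn_id=4: ✓ → 2069
txn_id=5: ✓ → 3233
txn_id=6: ✓ → 2611
txn_id=7: ✗
txn_id=8: ✓ → 1471
txn_id=9: ✗
txn_id=10: ✓ → 1785
debit_avg = (1642 + 4977 + 2069 + 3233 + 2611 + 1471 + 1785) / 7 = 2541.1428571429
—
[cad_sum: currency IN ('CAD', 'USD', 'JPY')]
txn_id=1: ✓ → 1642
txn_id=2: ✗
txn_id=3: ✓ → 1918
txn_id=4: ✓ → 2069
txn_id=5: ✓ → 3233
txn_id=6: ✗
txn_id=7: ✓ → 1454
txn_id=8: ✗
txn_id=9: ✗
txn_id=10: ✗
cad_sum = 1642 + 1918 + 2069 + 3233 + 1454 = 10316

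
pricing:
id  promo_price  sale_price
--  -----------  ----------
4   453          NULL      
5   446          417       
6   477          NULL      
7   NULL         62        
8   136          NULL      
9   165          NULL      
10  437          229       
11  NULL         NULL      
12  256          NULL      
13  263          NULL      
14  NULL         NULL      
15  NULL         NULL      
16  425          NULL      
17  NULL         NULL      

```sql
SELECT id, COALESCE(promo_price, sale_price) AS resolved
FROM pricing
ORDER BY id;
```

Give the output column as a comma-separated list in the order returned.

id=4: promo_price=453 → 453
id=5: promo_price=446 → 446
id=6: promo_price=477 → 477
id=7: promo_price=NULL, sale_price=62 → 62
id=8: promo_price=136 → 136
id=9: promo_price=165 → 165
id=10: promo_price=437 → 437
id=11: promo_price=NULL, sale_price=NULL (all NULL) → NULL
id=12: promo_price=256 → 256
id=13: promo_price=263 → 263
id=14: promo_price=NULL, sale_price=NULL (all NULL) → NULL
id=15: promo_price=NULL, sale_price=NULL (all NULL) → NULL
id=16: promo_price=425 → 425
id=17: promo_price=NULL, sale_price=NULL (all NULL) → NULL

453, 446, 477, 62, 136, 165, 437, NULL, 256, 263, NULL, NULL, 425, NULL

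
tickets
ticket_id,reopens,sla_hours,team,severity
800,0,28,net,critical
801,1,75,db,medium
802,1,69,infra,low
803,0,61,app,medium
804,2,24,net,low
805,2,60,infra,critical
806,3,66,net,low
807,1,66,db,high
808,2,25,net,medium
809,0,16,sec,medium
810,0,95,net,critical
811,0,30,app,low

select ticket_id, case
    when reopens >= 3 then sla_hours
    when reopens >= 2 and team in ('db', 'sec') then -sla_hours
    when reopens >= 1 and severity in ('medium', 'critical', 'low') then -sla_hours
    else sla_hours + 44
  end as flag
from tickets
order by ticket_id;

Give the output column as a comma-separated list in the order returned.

72, -75, -69, 105, -24, -60, 66, 110, -25, 60, 139, 74

ticket_id=800: ELSE → 72
ticket_id=801: reopens >= 1 and severity in ('medium', 'critical', 'low') → -75
ticket_id=802: reopens >= 1 and severity in ('medium', 'critical', 'low') → -69
ticket_id=803: ELSE → 105
ticket_id=804: reopens >= 1 and severity in ('medium', 'critical', 'low') → -24
ticket_id=805: reopens >= 1 and severity in ('medium', 'critical', 'low') → -60
ticket_id=806: reopens >= 3 → 66
ticket_id=807: ELSE → 110
ticket_id=808: reopens >= 1 and severity in ('medium', 'critical', 'low') → -25
ticket_id=809: ELSE → 60
ticket_id=810: ELSE → 139
ticket_id=811: ELSE → 74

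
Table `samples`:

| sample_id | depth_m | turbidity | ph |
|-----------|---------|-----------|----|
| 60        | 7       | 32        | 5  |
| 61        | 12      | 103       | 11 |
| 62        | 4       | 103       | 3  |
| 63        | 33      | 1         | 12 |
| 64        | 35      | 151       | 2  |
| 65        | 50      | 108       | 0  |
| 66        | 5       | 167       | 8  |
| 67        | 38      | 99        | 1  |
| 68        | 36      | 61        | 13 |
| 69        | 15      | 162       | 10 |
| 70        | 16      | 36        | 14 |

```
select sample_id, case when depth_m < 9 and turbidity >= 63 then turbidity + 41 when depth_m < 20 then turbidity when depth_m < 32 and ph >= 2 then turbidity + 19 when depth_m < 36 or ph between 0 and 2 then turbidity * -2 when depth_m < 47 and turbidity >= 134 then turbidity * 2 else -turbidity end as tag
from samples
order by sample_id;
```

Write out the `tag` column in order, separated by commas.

sample_id=60: depth_m < 20 → 32
sample_id=61: depth_m < 20 → 103
sample_id=62: depth_m < 9 and turbidity >= 63 → 144
sample_id=63: depth_m < 36 or ph between 0 and 2 → -2
sample_id=64: depth_m < 36 or ph between 0 and 2 → -302
sample_id=65: depth_m < 36 or ph between 0 and 2 → -216
sample_id=66: depth_m < 9 and turbidity >= 63 → 208
sample_id=67: depth_m < 36 or ph between 0 and 2 → -198
sample_id=68: ELSE → -61
sample_id=69: depth_m < 20 → 162
sample_id=70: depth_m < 20 → 36

32, 103, 144, -2, -302, -216, 208, -198, -61, 162, 36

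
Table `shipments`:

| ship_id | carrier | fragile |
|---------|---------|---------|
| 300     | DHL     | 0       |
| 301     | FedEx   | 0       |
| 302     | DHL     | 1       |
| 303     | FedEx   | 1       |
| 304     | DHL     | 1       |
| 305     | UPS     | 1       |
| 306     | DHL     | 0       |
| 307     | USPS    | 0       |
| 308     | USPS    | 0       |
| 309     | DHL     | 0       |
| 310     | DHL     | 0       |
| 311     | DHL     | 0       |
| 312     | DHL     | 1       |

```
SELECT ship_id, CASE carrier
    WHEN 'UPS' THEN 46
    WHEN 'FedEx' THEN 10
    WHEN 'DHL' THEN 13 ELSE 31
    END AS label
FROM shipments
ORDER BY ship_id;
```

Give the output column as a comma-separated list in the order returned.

13, 10, 13, 10, 13, 46, 13, 31, 31, 13, 13, 13, 13

ship_id=300: carrier='DHL' → 13
ship_id=301: carrier='FedEx' → 10
ship_id=302: carrier='DHL' → 13
ship_id=303: carrier='FedEx' → 10
ship_id=304: carrier='DHL' → 13
ship_id=305: carrier='UPS' → 46
ship_id=306: carrier='DHL' → 13
ship_id=307: ELSE → 31
ship_id=308: ELSE → 31
ship_id=309: carrier='DHL' → 13
ship_id=310: carrier='DHL' → 13
ship_id=311: carrier='DHL' → 13
ship_id=312: carrier='DHL' → 13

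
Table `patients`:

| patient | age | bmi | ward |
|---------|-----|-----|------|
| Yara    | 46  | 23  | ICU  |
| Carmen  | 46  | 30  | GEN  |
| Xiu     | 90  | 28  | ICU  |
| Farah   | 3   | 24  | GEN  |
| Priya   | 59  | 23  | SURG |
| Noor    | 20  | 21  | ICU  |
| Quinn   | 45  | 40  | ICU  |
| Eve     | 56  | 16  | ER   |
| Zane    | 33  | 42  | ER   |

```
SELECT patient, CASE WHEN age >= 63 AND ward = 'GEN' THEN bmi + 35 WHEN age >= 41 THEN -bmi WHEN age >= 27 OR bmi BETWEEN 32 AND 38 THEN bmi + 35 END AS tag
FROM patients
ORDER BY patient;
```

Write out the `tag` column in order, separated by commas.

-30, -16, NULL, NULL, -23, -40, -28, -23, 77

patient=Carmen: age >= 41 → -30
patient=Eve: age >= 41 → -16
patient=Farah: (no match → NULL) → NULL
patient=Noor: (no match → NULL) → NULL
patient=Priya: age >= 41 → -23
patient=Quinn: age >= 41 → -40
patient=Xiu: age >= 41 → -28
patient=Yara: age >= 41 → -23
patient=Zane: age >= 27 OR bmi BETWEEN 32 AND 38 → 77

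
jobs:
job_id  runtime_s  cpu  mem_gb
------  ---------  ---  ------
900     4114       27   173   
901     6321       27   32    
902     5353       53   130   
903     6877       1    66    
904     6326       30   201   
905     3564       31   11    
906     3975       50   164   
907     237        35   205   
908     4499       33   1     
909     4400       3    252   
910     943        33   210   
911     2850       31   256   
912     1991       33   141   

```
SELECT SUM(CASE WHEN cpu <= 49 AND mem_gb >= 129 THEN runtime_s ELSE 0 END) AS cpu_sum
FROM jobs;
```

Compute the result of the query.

job_id=900: ✓ → 4114
job_id=901: ✗
job_id=902: ✗
job_id=903: ✗
job_id=904: ✓ → 6326
job_id=905: ✗
job_id=906: ✗
job_id=907: ✓ → 237
job_id=908: ✗
job_id=909: ✓ → 4400
job_id=910: ✓ → 943
job_id=911: ✓ → 2850
job_id=912: ✓ → 1991
cpu_sum = 4114 + 6326 + 237 + 4400 + 943 + 2850 + 1991 = 20861

20861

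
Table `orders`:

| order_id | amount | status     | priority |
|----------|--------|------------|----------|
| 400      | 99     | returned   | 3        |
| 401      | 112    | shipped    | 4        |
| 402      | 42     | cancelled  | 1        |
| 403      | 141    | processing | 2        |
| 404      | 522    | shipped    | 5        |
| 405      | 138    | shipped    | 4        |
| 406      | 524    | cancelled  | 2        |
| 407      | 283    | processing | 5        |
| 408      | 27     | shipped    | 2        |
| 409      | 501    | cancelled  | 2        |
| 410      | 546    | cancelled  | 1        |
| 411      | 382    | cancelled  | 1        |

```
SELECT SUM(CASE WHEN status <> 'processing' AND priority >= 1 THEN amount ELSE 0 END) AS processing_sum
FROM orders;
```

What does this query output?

order_id=400: ✓ → 99
order_id=401: ✓ → 112
order_id=402: ✓ → 42
order_id=403: ✗
order_id=404: ✓ → 522
order_id=405: ✓ → 138
order_id=406: ✓ → 524
order_id=407: ✗
order_id=408: ✓ → 27
order_id=409: ✓ → 501
order_id=410: ✓ → 546
order_id=411: ✓ → 382
processing_sum = 99 + 112 + 42 + 522 + 138 + 524 + 27 + 501 + 546 + 382 = 2893

2893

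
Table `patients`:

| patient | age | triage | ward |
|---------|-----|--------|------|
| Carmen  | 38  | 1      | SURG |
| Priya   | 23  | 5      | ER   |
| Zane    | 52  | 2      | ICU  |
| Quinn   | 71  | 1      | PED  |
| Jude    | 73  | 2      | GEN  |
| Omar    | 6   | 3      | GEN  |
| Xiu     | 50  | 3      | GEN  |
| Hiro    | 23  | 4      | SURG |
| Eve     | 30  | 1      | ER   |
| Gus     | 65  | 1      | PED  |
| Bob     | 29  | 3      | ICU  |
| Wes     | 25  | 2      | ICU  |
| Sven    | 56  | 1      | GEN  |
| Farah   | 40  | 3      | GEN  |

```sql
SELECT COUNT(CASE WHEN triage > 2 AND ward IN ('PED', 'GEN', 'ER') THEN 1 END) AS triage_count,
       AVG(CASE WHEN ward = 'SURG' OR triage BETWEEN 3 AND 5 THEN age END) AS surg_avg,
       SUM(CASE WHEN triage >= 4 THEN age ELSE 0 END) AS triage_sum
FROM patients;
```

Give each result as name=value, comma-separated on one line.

[triage_count: triage > 2 AND ward IN ('PED', 'GEN', 'ER')]
patient=Carmen: ✗
patient=Priya: ✓ → 1
patient=Zane: ✗
patient=Quinn: ✗
patient=Jude: ✗
patient=Omar: ✓ → 1
patient=Xiu: ✓ → 1
patient=Hiro: ✗
patient=Eve: ✗
patient=Gus: ✗
patient=Bob: ✗
patient=Wes: ✗
patient=Sven: ✗
patient=Farah: ✓ → 1
triage_count = COUNT(1, 1, 1, 1) = 4
—
[surg_avg: ward = 'SURG' OR triage BETWEEN 3 AND 5]
patient=Carmen: ✓ → 38
patient=Priya: ✓ → 23
patient=Zane: ✗
patient=Quinn: ✗
patient=Jude: ✗
patient=Omar: ✓ → 6
patient=Xiu: ✓ → 50
patient=Hiro: ✓ → 23
patient=Eve: ✗
patient=Gus: ✗
patient=Bob: ✓ → 29
patient=Wes: ✗
patient=Sven: ✗
patient=Farah: ✓ → 40
surg_avg = (38 + 23 + 6 + 50 + 23 + 29 + 40) / 7 = 29.8571428571
—
[triage_sum: triage >= 4]
patient=Carmen: ✗
patient=Priya: ✓ → 23
patient=Zane: ✗
patient=Quinn: ✗
patient=Jude: ✗
patient=Omar: ✗
patient=Xiu: ✗
patient=Hiro: ✓ → 23
patient=Eve: ✗
patient=Gus: ✗
patient=Bob: ✗
patient=Wes: ✗
patient=Sven: ✗
patient=Farah: ✗
triage_sum = 23 + 23 = 46

triage_count=4, surg_avg=29.8571428571, triage_sum=46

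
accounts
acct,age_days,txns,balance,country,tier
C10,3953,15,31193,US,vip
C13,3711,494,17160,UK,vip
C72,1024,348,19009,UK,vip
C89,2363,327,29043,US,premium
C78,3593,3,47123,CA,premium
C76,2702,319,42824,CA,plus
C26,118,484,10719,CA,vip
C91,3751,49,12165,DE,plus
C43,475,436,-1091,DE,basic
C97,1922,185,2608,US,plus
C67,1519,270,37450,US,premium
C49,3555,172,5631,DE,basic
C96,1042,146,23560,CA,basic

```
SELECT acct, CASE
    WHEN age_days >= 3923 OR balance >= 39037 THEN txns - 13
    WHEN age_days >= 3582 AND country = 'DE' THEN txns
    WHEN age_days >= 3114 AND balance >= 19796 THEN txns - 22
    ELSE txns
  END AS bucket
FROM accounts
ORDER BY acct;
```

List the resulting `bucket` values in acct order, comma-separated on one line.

2, 494, 484, 436, 172, 270, 348, 306, -10, 327, 49, 146, 185

acct=C10: age_days >= 3923 OR balance >= 39037 → 2
acct=C13: ELSE → 494
acct=C26: ELSE → 484
acct=C43: ELSE → 436
acct=C49: ELSE → 172
acct=C67: ELSE → 270
acct=C72: ELSE → 348
acct=C76: age_days >= 3923 OR balance >= 39037 → 306
acct=C78: age_days >= 3923 OR balance >= 39037 → -10
acct=C89: ELSE → 327
acct=C91: age_days >= 3582 AND country = 'DE' → 49
acct=C96: ELSE → 146
acct=C97: ELSE → 185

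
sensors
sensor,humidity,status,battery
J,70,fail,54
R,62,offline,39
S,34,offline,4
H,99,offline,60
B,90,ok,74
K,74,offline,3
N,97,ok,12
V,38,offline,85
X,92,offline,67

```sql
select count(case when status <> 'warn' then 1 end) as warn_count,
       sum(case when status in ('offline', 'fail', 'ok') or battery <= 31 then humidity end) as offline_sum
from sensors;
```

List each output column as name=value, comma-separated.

warn_count=9, offline_sum=656

[warn_count: status <> 'warn']
sensor=J: ✓ → 1
sensor=R: ✓ → 1
sensor=S: ✓ → 1
sensor=H: ✓ → 1
sensor=B: ✓ → 1
sensor=K: ✓ → 1
sensor=N: ✓ → 1
sensor=V: ✓ → 1
sensor=X: ✓ → 1
warn_count = COUNT(1, 1, 1, 1, 1, 1, 1, 1, 1) = 9
—
[offline_sum: status in ('offline', 'fail', 'ok') or battery <= 31]
sensor=J: ✓ → 70
sensor=R: ✓ → 62
sensor=S: ✓ → 34
sensor=H: ✓ → 99
sensor=B: ✓ → 90
sensor=K: ✓ → 74
sensor=N: ✓ → 97
sensor=V: ✓ → 38
sensor=X: ✓ → 92
offline_sum = 70 + 62 + 34 + 99 + 90 + 74 + 97 + 38 + 92 = 656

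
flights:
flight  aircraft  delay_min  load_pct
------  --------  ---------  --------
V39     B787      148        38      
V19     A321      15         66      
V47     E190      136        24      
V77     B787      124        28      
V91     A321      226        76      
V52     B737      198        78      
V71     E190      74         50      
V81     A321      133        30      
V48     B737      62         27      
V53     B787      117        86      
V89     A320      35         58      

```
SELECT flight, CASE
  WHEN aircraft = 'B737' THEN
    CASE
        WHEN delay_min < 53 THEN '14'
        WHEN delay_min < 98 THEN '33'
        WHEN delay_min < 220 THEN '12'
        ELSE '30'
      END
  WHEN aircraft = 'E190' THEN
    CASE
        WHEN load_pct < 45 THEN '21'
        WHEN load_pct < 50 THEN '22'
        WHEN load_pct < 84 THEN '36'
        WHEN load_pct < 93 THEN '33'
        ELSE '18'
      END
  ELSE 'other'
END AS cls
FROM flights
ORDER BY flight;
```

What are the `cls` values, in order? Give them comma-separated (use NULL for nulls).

flight=V19: aircraft='A321' → outer ELSE → other
flight=V39: aircraft='B787' → outer ELSE → other
flight=V47: aircraft='E190' → inner[load_pct < 45] → 21
flight=V48: aircraft='B737' → inner[delay_min < 98] → 33
flight=V52: aircraft='B737' → inner[delay_min < 220] → 12
flight=V53: aircraft='B787' → outer ELSE → other
flight=V71: aircraft='E190' → inner[load_pct < 84] → 36
flight=V77: aircraft='B787' → outer ELSE → other
flight=V81: aircraft='A321' → outer ELSE → other
flight=V89: aircraft='A320' → outer ELSE → other
flight=V91: aircraft='A321' → outer ELSE → other

other, other, 21, 33, 12, other, 36, other, other, other, other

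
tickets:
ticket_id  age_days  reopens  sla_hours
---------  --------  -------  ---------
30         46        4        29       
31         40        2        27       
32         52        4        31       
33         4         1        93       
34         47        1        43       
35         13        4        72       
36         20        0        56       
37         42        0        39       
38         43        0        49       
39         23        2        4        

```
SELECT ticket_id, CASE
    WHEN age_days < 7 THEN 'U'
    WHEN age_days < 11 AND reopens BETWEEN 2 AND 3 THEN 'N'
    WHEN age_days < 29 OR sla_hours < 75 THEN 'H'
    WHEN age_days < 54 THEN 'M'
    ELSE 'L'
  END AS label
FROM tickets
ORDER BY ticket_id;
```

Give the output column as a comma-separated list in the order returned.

ticket_id=30: age_days < 29 OR sla_hours < 75 → H
ticket_id=31: age_days < 29 OR sla_hours < 75 → H
ticket_id=32: age_days < 29 OR sla_hours < 75 → H
ticket_id=33: age_days < 7 → U
ticket_id=34: age_days < 29 OR sla_hours < 75 → H
ticket_id=35: age_days < 29 OR sla_hours < 75 → H
ticket_id=36: age_days < 29 OR sla_hours < 75 → H
ticket_id=37: age_days < 29 OR sla_hours < 75 → H
ticket_id=38: age_days < 29 OR sla_hours < 75 → H
ticket_id=39: age_days < 29 OR sla_hours < 75 → H

H, H, H, U, H, H, H, H, H, H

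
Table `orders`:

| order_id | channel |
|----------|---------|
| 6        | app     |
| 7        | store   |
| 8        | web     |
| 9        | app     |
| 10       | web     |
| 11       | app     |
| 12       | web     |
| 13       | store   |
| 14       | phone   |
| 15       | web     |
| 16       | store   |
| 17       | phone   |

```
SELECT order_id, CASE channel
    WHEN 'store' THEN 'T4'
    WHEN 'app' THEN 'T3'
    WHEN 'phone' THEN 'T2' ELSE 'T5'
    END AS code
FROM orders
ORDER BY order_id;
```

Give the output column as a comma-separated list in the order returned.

order_id=6: channel='app' → T3
order_id=7: channel='store' → T4
order_id=8: ELSE → T5
order_id=9: channel='app' → T3
order_id=10: ELSE → T5
order_id=11: channel='app' → T3
order_id=12: ELSE → T5
order_id=13: channel='store' → T4
order_id=14: channel='phone' → T2
order_id=15: ELSE → T5
order_id=16: channel='store' → T4
order_id=17: channel='phone' → T2

T3, T4, T5, T3, T5, T3, T5, T4, T2, T5, T4, T2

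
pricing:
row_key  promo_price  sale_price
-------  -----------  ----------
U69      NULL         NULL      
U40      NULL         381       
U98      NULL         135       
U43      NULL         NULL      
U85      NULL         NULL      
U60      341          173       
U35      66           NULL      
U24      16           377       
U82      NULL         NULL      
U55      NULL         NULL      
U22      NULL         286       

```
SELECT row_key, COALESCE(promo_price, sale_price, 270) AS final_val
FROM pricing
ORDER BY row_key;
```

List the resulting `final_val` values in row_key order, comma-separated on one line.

row_key=U22: promo_price=NULL, sale_price=286 → 286
row_key=U24: promo_price=16 → 16
row_key=U35: promo_price=66 → 66
row_key=U40: promo_price=NULL, sale_price=381 → 381
row_key=U43: promo_price=NULL, sale_price=NULL, → literal 270 → 270
row_key=U55: promo_price=NULL, sale_price=NULL, → literal 270 → 270
row_key=U60: promo_price=341 → 341
row_key=U69: promo_price=NULL, sale_price=NULL, → literal 270 → 270
row_key=U82: promo_price=NULL, sale_price=NULL, → literal 270 → 270
row_key=U85: promo_price=NULL, sale_price=NULL, → literal 270 → 270
row_key=U98: promo_price=NULL, sale_price=135 → 135

286, 16, 66, 381, 270, 270, 341, 270, 270, 270, 135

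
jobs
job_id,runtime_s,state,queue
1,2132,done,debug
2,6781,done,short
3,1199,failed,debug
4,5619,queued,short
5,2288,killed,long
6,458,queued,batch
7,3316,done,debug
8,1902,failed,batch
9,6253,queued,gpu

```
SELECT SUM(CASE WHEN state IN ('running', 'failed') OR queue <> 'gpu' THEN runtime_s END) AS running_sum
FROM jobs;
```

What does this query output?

job_id=1: ✓ → 2132
job_id=2: ✓ → 6781
job_id=3: ✓ → 1199
job_id=4: ✓ → 5619
job_id=5: ✓ → 2288
job_id=6: ✓ → 458
job_id=7: ✓ → 3316
job_id=8: ✓ → 1902
job_id=9: ✗
running_sum = 2132 + 6781 + 1199 + 5619 + 2288 + 458 + 3316 + 1902 = 23695

23695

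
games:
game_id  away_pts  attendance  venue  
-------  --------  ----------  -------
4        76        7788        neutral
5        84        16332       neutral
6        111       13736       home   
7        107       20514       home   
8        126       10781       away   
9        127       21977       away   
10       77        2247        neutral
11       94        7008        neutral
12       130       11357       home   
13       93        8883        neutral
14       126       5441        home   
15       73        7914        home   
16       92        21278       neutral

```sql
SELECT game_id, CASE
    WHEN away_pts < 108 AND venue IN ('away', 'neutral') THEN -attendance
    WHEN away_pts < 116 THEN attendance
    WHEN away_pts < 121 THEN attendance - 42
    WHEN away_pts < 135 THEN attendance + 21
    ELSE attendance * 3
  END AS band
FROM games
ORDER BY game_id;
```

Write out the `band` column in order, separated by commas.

game_id=4: away_pts < 108 AND venue IN ('away', 'neutral') → -7788
game_id=5: away_pts < 108 AND venue IN ('away', 'neutral') → -16332
game_id=6: away_pts < 116 → 13736
game_id=7: away_pts < 116 → 20514
game_id=8: away_pts < 135 → 10802
game_id=9: away_pts < 135 → 21998
game_id=10: away_pts < 108 AND venue IN ('away', 'neutral') → -2247
game_id=11: away_pts < 108 AND venue IN ('away', 'neutral') → -7008
game_id=12: away_pts < 135 → 11378
game_id=13: away_pts < 108 AND venue IN ('away', 'neutral') → -8883
game_id=14: away_pts < 135 → 5462
game_id=15: away_pts < 116 → 7914
game_id=16: away_pts < 108 AND venue IN ('away', 'neutral') → -21278

-7788, -16332, 13736, 20514, 10802, 21998, -2247, -7008, 11378, -8883, 5462, 7914, -21278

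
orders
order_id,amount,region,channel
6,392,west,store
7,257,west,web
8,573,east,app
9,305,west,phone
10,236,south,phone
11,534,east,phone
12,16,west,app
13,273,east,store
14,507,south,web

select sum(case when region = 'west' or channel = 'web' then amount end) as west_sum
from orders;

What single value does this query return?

1477

order_id=6: ✓ → 392
order_id=7: ✓ → 257
order_id=8: ✗
order_id=9: ✓ → 305
order_id=10: ✗
order_id=11: ✗
order_id=12: ✓ → 16
order_id=13: ✗
order_id=14: ✓ → 507
west_sum = 392 + 257 + 305 + 16 + 507 = 1477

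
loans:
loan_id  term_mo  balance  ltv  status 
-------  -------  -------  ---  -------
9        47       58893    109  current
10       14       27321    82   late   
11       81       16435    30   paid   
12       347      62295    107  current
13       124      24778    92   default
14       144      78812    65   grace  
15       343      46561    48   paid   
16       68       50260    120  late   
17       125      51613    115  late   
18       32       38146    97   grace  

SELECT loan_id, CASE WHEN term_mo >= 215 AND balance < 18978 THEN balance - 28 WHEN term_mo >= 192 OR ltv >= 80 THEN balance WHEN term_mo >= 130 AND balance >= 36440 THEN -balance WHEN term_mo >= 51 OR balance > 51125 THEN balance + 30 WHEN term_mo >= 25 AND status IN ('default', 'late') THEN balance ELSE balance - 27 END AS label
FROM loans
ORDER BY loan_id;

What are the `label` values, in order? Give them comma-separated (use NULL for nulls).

58893, 27321, 16465, 62295, 24778, -78812, 46561, 50260, 51613, 38146

loan_id=9: term_mo >= 192 OR ltv >= 80 → 58893
loan_id=10: term_mo >= 192 OR ltv >= 80 → 27321
loan_id=11: term_mo >= 51 OR balance > 51125 → 16465
loan_id=12: term_mo >= 192 OR ltv >= 80 → 62295
loan_id=13: term_mo >= 192 OR ltv >= 80 → 24778
loan_id=14: term_mo >= 130 AND balance >= 36440 → -78812
loan_id=15: term_mo >= 192 OR ltv >= 80 → 46561
loan_id=16: term_mo >= 192 OR ltv >= 80 → 50260
loan_id=17: term_mo >= 192 OR ltv >= 80 → 51613
loan_id=18: term_mo >= 192 OR ltv >= 80 → 38146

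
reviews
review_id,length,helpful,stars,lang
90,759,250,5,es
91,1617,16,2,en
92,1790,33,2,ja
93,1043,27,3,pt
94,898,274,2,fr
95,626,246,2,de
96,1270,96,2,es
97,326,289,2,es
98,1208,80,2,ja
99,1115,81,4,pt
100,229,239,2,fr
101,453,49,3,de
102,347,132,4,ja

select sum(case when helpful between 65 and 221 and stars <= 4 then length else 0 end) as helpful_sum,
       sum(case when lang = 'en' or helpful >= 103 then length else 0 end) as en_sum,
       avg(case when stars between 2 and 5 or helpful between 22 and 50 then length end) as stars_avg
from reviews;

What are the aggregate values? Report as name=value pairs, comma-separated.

helpful_sum=3940, en_sum=4802, stars_avg=898.5384615385

[helpful_sum: helpful between 65 and 221 and stars <= 4]
review_id=90: ✗
review_id=91: ✗
review_id=92: ✗
review_id=93: ✗
review_id=94: ✗
review_id=95: ✗
review_id=96: ✓ → 1270
review_id=97: ✗
review_id=98: ✓ → 1208
review_id=99: ✓ → 1115
review_id=100: ✗
review_id=101: ✗
review_id=102: ✓ → 347
helpful_sum = 1270 + 1208 + 1115 + 347 = 3940
—
[en_sum: lang = 'en' or helpful >= 103]
review_id=90: ✓ → 759
review_id=91: ✓ → 1617
review_id=92: ✗
review_id=93: ✗
review_id=94: ✓ → 898
review_id=95: ✓ → 626
review_id=96: ✗
review_id=97: ✓ → 326
review_id=98: ✗
review_id=99: ✗
review_id=100: ✓ → 229
review_id=101: ✗
review_id=102: ✓ → 347
en_sum = 759 + 1617 + 898 + 626 + 326 + 229 + 347 = 4802
—
[stars_avg: stars between 2 and 5 or helpful between 22 and 50]
review_id=90: ✓ → 759
review_id=91: ✓ → 1617
review_id=92: ✓ → 1790
review_id=93: ✓ → 1043
review_id=94: ✓ → 898
review_id=95: ✓ → 626
review_id=96: ✓ → 1270
review_id=97: ✓ → 326
review_id=98: ✓ → 1208
review_id=99: ✓ → 1115
review_id=100: ✓ → 229
review_id=101: ✓ → 453
review_id=102: ✓ → 347
stars_avg = (759 + 1617 + 1790 + 1043 + 898 + 626 + 1270 + 326 + 1208 + 1115 + 229 + 453 + 347) / 13 = 898.5384615385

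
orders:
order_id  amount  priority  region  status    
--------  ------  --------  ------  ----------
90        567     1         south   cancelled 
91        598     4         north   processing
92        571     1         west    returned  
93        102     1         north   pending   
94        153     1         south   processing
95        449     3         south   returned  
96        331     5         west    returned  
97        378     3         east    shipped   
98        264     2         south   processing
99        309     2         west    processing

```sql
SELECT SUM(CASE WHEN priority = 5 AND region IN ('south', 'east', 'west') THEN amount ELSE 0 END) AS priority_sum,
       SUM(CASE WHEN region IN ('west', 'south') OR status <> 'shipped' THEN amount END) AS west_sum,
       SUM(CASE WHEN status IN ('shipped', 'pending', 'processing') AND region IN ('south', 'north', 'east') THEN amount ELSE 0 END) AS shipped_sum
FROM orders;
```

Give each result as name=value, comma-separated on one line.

[priority_sum: priority = 5 AND region IN ('south', 'east', 'west')]
order_id=90: ✗
order_id=91: ✗
order_id=92: ✗
order_id=93: ✗
order_id=94: ✗
order_id=95: ✗
order_id=96: ✓ → 331
order_id=97: ✗
order_id=98: ✗
order_id=99: ✗
priority_sum = 331
—
[west_sum: region IN ('west', 'south') OR status <> 'shipped']
order_id=90: ✓ → 567
order_id=91: ✓ → 598
order_id=92: ✓ → 571
order_id=93: ✓ → 102
order_id=94: ✓ → 153
order_id=95: ✓ → 449
order_id=96: ✓ → 331
order_id=97: ✗
order_id=98: ✓ → 264
order_id=99: ✓ → 309
west_sum = 567 + 598 + 571 + 102 + 153 + 449 + 331 + 264 + 309 = 3344
—
[shipped_sum: status IN ('shipped', 'pending', 'processing') AND region IN ('south', 'north', 'east')]
order_id=90: ✗
order_id=91: ✓ → 598
order_id=92: ✗
order_id=93: ✓ → 102
order_id=94: ✓ → 153
order_id=95: ✗
order_id=96: ✗
order_id=97: ✓ → 378
order_id=98: ✓ → 264
order_id=99: ✗
shipped_sum = 598 + 102 + 153 + 378 + 264 = 1495

priority_sum=331, west_sum=3344, shipped_sum=1495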